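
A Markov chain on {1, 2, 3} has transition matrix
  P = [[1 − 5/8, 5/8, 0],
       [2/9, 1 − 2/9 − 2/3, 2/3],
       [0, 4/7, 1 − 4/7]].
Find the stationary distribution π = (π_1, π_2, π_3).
π = (32/227, 90/227, 105/227)

This is a birth-death chain on three states, which satisfies detailed balance: π_1 · P_{12} = π_2 · P_{21} and π_2 · P_{23} = π_3 · P_{32}.
From π_1 · 5/8 = π_2 · 2/9: π_2/π_1 = (5/8)/(2/9) = 45/16.
From π_2 · 2/3 = π_3 · 4/7: π_3/π_2 = (2/3)/(4/7) = 7/6.
Take π_1 proportional to 1; then unnormalized π = (1, 45/16, 105/32). Normalize by dividing by the sum 227/32:
  π = (32/227, 90/227, 105/227).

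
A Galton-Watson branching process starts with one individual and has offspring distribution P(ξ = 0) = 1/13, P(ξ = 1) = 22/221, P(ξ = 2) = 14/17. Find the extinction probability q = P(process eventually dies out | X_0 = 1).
q = 17/182

The pgf is f(s) = 1/13 + 22/221·s + 14/17·s². The extinction probability q is the smallest fixed point of f in [0, 1]. Setting s = f(s):
  14/17·s² + (22/221 − 1)·s + 1/13 = 0
  14/17·s² − (1/13 + 14/17)·s + 1/13 = 0
which factors as (s − 1)·(14/17·s − 1/13) = 0, giving roots s = 1 and s = (1/13)/(14/17) = 17/182.
Mean offspring μ = 22/221 + 2·14/17 = 386/221 > 1 (supercritical), so q < 1. The extinction probability is the smaller root: q = (1/13)/(14/17) = 17/182.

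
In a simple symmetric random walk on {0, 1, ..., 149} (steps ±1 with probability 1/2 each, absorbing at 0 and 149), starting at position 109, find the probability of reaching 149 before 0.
P(hit 149 before 0) = 109/149

Let u_k = P(hit 149 before 0 | start at k). Then u_0 = 0, u_149 = 1, and u_k = u_{k-1}/2 + u_{k+1}/2 for 1 ≤ k ≤ 148. This harmonic recurrence is solved by u_k = k/149, giving u_109 = 109/149.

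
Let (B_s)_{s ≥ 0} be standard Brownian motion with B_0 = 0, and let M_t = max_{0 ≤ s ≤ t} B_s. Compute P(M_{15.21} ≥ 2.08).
P(M_{15.21} ≥ 2.08) = 2·P(B_{15.21} ≥ 2.08) = 2(1 − Φ(2.08/√15.21)) ≈ 0.5938

By the reflection principle for Brownian motion, P(M_t ≥ a) = 2 · P(B_t ≥ a) for a ≥ 0. Since B_t ~ N(0, t), P(B_t ≥ 2.08) = 1 − Φ(2.08/√t) = 1 − Φ(2.08/√15.21) = 1 − Φ(0.5333). So
  P(M_{15.21} ≥ 2.08) = 2(1 − Φ(0.5333)) ≈ 0.5938.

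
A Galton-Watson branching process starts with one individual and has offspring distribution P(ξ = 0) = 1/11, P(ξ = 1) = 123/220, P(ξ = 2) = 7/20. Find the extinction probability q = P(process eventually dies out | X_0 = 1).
q = 20/77

The pgf is f(s) = 1/11 + 123/220·s + 7/20·s². The extinction probability q is the smallest fixed point of f in [0, 1]. Setting s = f(s):
  7/20·s² + (123/220 − 1)·s + 1/11 = 0
  7/20·s² − (1/11 + 7/20)·s + 1/11 = 0
which factors as (s − 1)·(7/20·s − 1/11) = 0, giving roots s = 1 and s = (1/11)/(7/20) = 20/77.
Mean offspring μ = 123/220 + 2·7/20 = 277/220 > 1 (supercritical), so q < 1. The extinction probability is the smaller root: q = (1/11)/(7/20) = 20/77.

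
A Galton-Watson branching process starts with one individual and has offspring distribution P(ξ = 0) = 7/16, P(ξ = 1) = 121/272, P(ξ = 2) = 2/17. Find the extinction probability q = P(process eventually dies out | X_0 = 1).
q = 1

Mean offspring μ = 0·7/16 + 1·121/272 + 2·2/17 = 185/272 ≤ 1. For μ ≤ 1 with offspring not concentrated at 1, the Galton-Watson process goes extinct almost surely, so q = 1.
(Algebraic check: The pgf is f(s) = 7/16 + 121/272·s + 2/17·s². The extinction probability q is the smallest fixed point of f in [0, 1]. Setting s = f(s):
  2/17·s² + (121/272 − 1)·s + 7/16 = 0
  2/17·s² − (7/16 + 2/17)·s + 7/16 = 0
which factors as (s − 1)·(2/17·s − 7/16) = 0, giving roots s = 1 and s = (7/16)/(2/17) = 119/32. Since 119/32 ≥ 1, the smallest root in [0, 1] is s = 1.)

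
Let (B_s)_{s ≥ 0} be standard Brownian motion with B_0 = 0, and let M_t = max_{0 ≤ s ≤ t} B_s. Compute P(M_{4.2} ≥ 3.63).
P(M_{4.2} ≥ 3.63) = 2·P(B_{4.2} ≥ 3.63) = 2(1 − Φ(3.63/√4.2)) ≈ 0.0765

By the reflection principle for Brownian motion, P(M_t ≥ a) = 2 · P(B_t ≥ a) for a ≥ 0. Since B_t ~ N(0, t), P(B_t ≥ 3.63) = 1 − Φ(3.63/√t) = 1 − Φ(3.63/√4.2) = 1 − Φ(1.7713). So
  P(M_{4.2} ≥ 3.63) = 2(1 − Φ(1.7713)) ≈ 0.0765.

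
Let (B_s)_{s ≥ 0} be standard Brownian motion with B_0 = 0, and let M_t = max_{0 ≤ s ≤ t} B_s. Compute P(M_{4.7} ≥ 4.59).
P(M_{4.7} ≥ 4.59) = 2·P(B_{4.7} ≥ 4.59) = 2(1 − Φ(4.59/√4.7)) ≈ 0.0342

By the reflection principle for Brownian motion, P(M_t ≥ a) = 2 · P(B_t ≥ a) for a ≥ 0. Since B_t ~ N(0, t), P(B_t ≥ 4.59) = 1 − Φ(4.59/√t) = 1 − Φ(4.59/√4.7) = 1 − Φ(2.1172). So
  P(M_{4.7} ≥ 4.59) = 2(1 − Φ(2.1172)) ≈ 0.0342.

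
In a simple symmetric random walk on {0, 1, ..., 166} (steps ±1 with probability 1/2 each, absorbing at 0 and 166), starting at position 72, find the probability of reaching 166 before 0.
P(hit 166 before 0) = 72/166 = 36/83

Let u_k = P(hit 166 before 0 | start at k). Then u_0 = 0, u_166 = 1, and u_k = u_{k-1}/2 + u_{k+1}/2 for 1 ≤ k ≤ 165. This harmonic recurrence is solved by u_k = k/166, giving u_72 = 72/166 = 36/83.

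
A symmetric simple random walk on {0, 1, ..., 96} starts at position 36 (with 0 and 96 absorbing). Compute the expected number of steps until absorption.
E[τ | X_0 = 36] = 2160

Let v_k = E[τ | X_0 = k]. Boundary: v_0 = v_96 = 0. Recurrence: v_k = 1 + (v_{k-1} + v_{k+1})/2 for 1 ≤ k ≤ 95. The particular solution to v_k − (v_{k-1} + v_{k+1})/2 = 1 is v_k = −k^2. Adding homogeneous solution A + B k and matching boundaries gives v_k = k (96 − k). Substituting k = 36: v_36 = 36 · 60 = 2160.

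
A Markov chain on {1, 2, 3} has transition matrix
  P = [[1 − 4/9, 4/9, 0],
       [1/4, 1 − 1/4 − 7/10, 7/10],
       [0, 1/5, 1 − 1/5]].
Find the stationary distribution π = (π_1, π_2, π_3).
π = (1/9, 16/81, 56/81)

This is a birth-death chain on three states, which satisfies detailed balance: π_1 · P_{12} = π_2 · P_{21} and π_2 · P_{23} = π_3 · P_{32}.
From π_1 · 4/9 = π_2 · 1/4: π_2/π_1 = (4/9)/(1/4) = 16/9.
From π_2 · 7/10 = π_3 · 1/5: π_3/π_2 = (7/10)/(1/5) = 7/2.
Take π_1 proportional to 1; then unnormalized π = (1, 16/9, 56/9). Normalize by dividing by the sum 9:
  π = (1/9, 16/81, 56/81).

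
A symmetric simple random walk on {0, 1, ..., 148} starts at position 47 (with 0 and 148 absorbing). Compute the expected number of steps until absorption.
E[τ | X_0 = 47] = 4747

Let v_k = E[τ | X_0 = k]. Boundary: v_0 = v_148 = 0. Recurrence: v_k = 1 + (v_{k-1} + v_{k+1})/2 for 1 ≤ k ≤ 147. The particular solution to v_k − (v_{k-1} + v_{k+1})/2 = 1 is v_k = −k^2. Adding homogeneous solution A + B k and matching boundaries gives v_k = k (148 − k). Substituting k = 47: v_47 = 47 · 101 = 4747.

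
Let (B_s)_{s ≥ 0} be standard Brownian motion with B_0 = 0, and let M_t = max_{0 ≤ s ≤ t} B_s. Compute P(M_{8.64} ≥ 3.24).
P(M_{8.64} ≥ 3.24) = 2·P(B_{8.64} ≥ 3.24) = 2(1 − Φ(3.24/√8.64)) ≈ 0.2703

By the reflection principle for Brownian motion, P(M_t ≥ a) = 2 · P(B_t ≥ a) for a ≥ 0. Since B_t ~ N(0, t), P(B_t ≥ 3.24) = 1 − Φ(3.24/√t) = 1 − Φ(3.24/√8.64) = 1 − Φ(1.1023). So
  P(M_{8.64} ≥ 3.24) = 2(1 − Φ(1.1023)) ≈ 0.2703.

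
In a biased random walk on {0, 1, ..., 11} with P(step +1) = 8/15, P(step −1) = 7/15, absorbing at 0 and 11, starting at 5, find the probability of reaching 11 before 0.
P(hit 11 before 0) = (1 − (7/8)^5) / (1 − (7/8)^11) = 4184080384/6612607849

Let u_k denote P(reach 11 before 0 | start at k). Boundary: u_0 = 0, u_11 = 1. Recurrence: u_k = 8/15·u_{k+1} + 7/15·u_{k-1} for 1 ≤ k ≤ 10. Try u_k = A + B·r^k with r = q/p = (7/15)/(8/15) = 7/8. Substitution satisfies the recurrence; boundary conditions give:
  u_k = (1 − r^k) / (1 − r^N) = (1 − (7/8)^5) / (1 − (7/8)^11) = 4184080384/6612607849.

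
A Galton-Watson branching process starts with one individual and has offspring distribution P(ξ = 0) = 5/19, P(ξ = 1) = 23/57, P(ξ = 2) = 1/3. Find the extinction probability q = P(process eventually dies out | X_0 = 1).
q = 15/19

The pgf is f(s) = 5/19 + 23/57·s + 1/3·s². The extinction probability q is the smallest fixed point of f in [0, 1]. Setting s = f(s):
  1/3·s² + (23/57 − 1)·s + 5/19 = 0
  1/3·s² − (5/19 + 1/3)·s + 5/19 = 0
which factors as (s − 1)·(1/3·s − 5/19) = 0, giving roots s = 1 and s = (5/19)/(1/3) = 15/19.
Mean offspring μ = 23/57 + 2·1/3 = 61/57 > 1 (supercritical), so q < 1. The extinction probability is the smaller root: q = (5/19)/(1/3) = 15/19.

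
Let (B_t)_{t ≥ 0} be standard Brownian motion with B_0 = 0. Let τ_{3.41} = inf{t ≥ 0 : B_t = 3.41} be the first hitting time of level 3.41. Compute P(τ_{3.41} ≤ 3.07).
P(τ_{3.41} ≤ 3.07) = 2(1 − Φ(3.41/√3.07)) = 2(1 − Φ(1.9462)) ≈ 0.0516

By the reflection principle for standard BM, P(τ_b ≤ t) = 2 · P(B_t ≥ b). Since B_t ~ N(0, t), P(B_t ≥ 3.41) = 1 − Φ(3.41/√t) = 1 − Φ(3.41/√3.07) = 1 − Φ(1.9462) ≈ 0.02582. Doubling: P(τ_{3.41} ≤ 3.07) ≈ 2 · 0.02582 = 0.05164 ≈ 0.0516.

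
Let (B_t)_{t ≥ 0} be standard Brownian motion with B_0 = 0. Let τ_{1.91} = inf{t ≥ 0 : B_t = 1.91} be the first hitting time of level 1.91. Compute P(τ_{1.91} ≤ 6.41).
P(τ_{1.91} ≤ 6.41) = 2(1 − Φ(1.91/√6.41)) = 2(1 − Φ(0.7544)) ≈ 0.4506

By the reflection principle for standard BM, P(τ_b ≤ t) = 2 · P(B_t ≥ b). Since B_t ~ N(0, t), P(B_t ≥ 1.91) = 1 − Φ(1.91/√t) = 1 − Φ(1.91/√6.41) = 1 − Φ(0.7544) ≈ 0.22530. Doubling: P(τ_{1.91} ≤ 6.41) ≈ 2 · 0.22530 = 0.45060 ≈ 0.4506.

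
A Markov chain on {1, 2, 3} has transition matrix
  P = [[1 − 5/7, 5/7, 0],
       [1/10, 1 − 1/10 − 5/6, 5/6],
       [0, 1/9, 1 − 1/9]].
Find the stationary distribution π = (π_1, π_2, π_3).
π = (7/432, 25/216, 125/144)

This is a birth-death chain on three states, which satisfies detailed balance: π_1 · P_{12} = π_2 · P_{21} and π_2 · P_{23} = π_3 · P_{32}.
From π_1 · 5/7 = π_2 · 1/10: π_2/π_1 = (5/7)/(1/10) = 50/7.
From π_2 · 5/6 = π_3 · 1/9: π_3/π_2 = (5/6)/(1/9) = 15/2.
Take π_1 proportional to 1; then unnormalized π = (1, 50/7, 375/7). Normalize by dividing by the sum 432/7:
  π = (7/432, 25/216, 125/144).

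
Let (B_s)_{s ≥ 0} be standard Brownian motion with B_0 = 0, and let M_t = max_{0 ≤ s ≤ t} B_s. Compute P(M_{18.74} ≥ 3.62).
P(M_{18.74} ≥ 3.62) = 2·P(B_{18.74} ≥ 3.62) = 2(1 − Φ(3.62/√18.74)) ≈ 0.4030

By the reflection principle for Brownian motion, P(M_t ≥ a) = 2 · P(B_t ≥ a) for a ≥ 0. Since B_t ~ N(0, t), P(B_t ≥ 3.62) = 1 − Φ(3.62/√t) = 1 − Φ(3.62/√18.74) = 1 − Φ(0.8362). So
  P(M_{18.74} ≥ 3.62) = 2(1 − Φ(0.8362)) ≈ 0.4030.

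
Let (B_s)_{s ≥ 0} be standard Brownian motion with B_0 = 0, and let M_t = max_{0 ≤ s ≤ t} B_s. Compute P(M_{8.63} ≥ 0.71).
P(M_{8.63} ≥ 0.71) = 2·P(B_{8.63} ≥ 0.71) = 2(1 − Φ(0.71/√8.63)) ≈ 0.8090

By the reflection principle for Brownian motion, P(M_t ≥ a) = 2 · P(B_t ≥ a) for a ≥ 0. Since B_t ~ N(0, t), P(B_t ≥ 0.71) = 1 − Φ(0.71/√t) = 1 − Φ(0.71/√8.63) = 1 − Φ(0.2417). So
  P(M_{8.63} ≥ 0.71) = 2(1 − Φ(0.2417)) ≈ 0.8090.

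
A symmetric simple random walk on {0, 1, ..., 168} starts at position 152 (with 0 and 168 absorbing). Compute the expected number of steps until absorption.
E[τ | X_0 = 152] = 2432

Let v_k = E[τ | X_0 = k]. Boundary: v_0 = v_168 = 0. Recurrence: v_k = 1 + (v_{k-1} + v_{k+1})/2 for 1 ≤ k ≤ 167. The particular solution to v_k − (v_{k-1} + v_{k+1})/2 = 1 is v_k = −k^2. Adding homogeneous solution A + B k and matching boundaries gives v_k = k (168 − k). Substituting k = 152: v_152 = 152 · 16 = 2432.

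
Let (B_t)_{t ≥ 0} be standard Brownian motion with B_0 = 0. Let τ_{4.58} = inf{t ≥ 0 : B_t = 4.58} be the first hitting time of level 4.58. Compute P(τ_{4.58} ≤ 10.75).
P(τ_{4.58} ≤ 10.75) = 2(1 − Φ(4.58/√10.75)) = 2(1 − Φ(1.3969)) ≈ 0.1624

By the reflection principle for standard BM, P(τ_b ≤ t) = 2 · P(B_t ≥ b). Since B_t ~ N(0, t), P(B_t ≥ 4.58) = 1 − Φ(4.58/√t) = 1 − Φ(4.58/√10.75) = 1 − Φ(1.3969) ≈ 0.08122. Doubling: P(τ_{4.58} ≤ 10.75) ≈ 2 · 0.08122 = 0.16244 ≈ 0.1624.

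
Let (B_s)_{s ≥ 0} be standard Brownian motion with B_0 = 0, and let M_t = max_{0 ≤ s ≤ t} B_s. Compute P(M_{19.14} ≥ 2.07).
P(M_{19.14} ≥ 2.07) = 2·P(B_{19.14} ≥ 2.07) = 2(1 − Φ(2.07/√19.14)) ≈ 0.6361

By the reflection principle for Brownian motion, P(M_t ≥ a) = 2 · P(B_t ≥ a) for a ≥ 0. Since B_t ~ N(0, t), P(B_t ≥ 2.07) = 1 − Φ(2.07/√t) = 1 − Φ(2.07/√19.14) = 1 − Φ(0.4732). So
  P(M_{19.14} ≥ 2.07) = 2(1 − Φ(0.4732)) ≈ 0.6361.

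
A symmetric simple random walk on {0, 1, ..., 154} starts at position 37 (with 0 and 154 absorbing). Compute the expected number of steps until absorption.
E[τ | X_0 = 37] = 4329

Let v_k = E[τ | X_0 = k]. Boundary: v_0 = v_154 = 0. Recurrence: v_k = 1 + (v_{k-1} + v_{k+1})/2 for 1 ≤ k ≤ 153. The particular solution to v_k − (v_{k-1} + v_{k+1})/2 = 1 is v_k = −k^2. Adding homogeneous solution A + B k and matching boundaries gives v_k = k (154 − k). Substituting k = 37: v_37 = 37 · 117 = 4329.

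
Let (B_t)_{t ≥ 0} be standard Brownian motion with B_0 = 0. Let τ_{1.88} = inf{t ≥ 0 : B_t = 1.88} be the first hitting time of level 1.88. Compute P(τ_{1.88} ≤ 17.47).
P(τ_{1.88} ≤ 17.47) = 2(1 − Φ(1.88/√17.47)) = 2(1 − Φ(0.4498)) ≈ 0.6529

By the reflection principle for standard BM, P(τ_b ≤ t) = 2 · P(B_t ≥ b). Since B_t ~ N(0, t), P(B_t ≥ 1.88) = 1 − Φ(1.88/√t) = 1 − Φ(1.88/√17.47) = 1 − Φ(0.4498) ≈ 0.32643. Doubling: P(τ_{1.88} ≤ 17.47) ≈ 2 · 0.32643 = 0.65286 ≈ 0.6529.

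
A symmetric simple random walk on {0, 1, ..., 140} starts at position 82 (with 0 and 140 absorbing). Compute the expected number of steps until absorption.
E[τ | X_0 = 82] = 4756

Let v_k = E[τ | X_0 = k]. Boundary: v_0 = v_140 = 0. Recurrence: v_k = 1 + (v_{k-1} + v_{k+1})/2 for 1 ≤ k ≤ 139. The particular solution to v_k − (v_{k-1} + v_{k+1})/2 = 1 is v_k = −k^2. Adding homogeneous solution A + B k and matching boundaries gives v_k = k (140 − k). Substituting k = 82: v_82 = 82 · 58 = 4756.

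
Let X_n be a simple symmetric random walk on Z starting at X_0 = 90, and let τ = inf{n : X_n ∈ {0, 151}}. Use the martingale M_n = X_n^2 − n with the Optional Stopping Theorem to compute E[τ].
E[τ] = 5490

M_n = X_n^2 − n is a martingale (since E[X_{n+1}^2 | F_n] = X_n^2 + 1). By OST (τ has finite mean in a bounded region), E[M_τ] = E[M_0] = X_0^2 − 0 = 90^2 = 8100. Also E[M_τ] = E[X_τ^2] − E[τ]. The walk exits at 0 or 151, with P(hit 151 first) = 90/151, so E[X_τ^2] = 151^2 · 90/151 + 0 = 13590. Thus E[τ] = E[X_τ^2] − E[M_τ] = 13590 − 8100 = 5490 = 90(151 − 90) = 5490.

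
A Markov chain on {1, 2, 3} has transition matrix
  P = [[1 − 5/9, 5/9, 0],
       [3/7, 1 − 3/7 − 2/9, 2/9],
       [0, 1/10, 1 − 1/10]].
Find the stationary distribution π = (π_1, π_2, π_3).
π = (243/1258, 315/1258, 350/629)

This is a birth-death chain on three states, which satisfies detailed balance: π_1 · P_{12} = π_2 · P_{21} and π_2 · P_{23} = π_3 · P_{32}.
From π_1 · 5/9 = π_2 · 3/7: π_2/π_1 = (5/9)/(3/7) = 35/27.
From π_2 · 2/9 = π_3 · 1/10: π_3/π_2 = (2/9)/(1/10) = 20/9.
Take π_1 proportional to 1; then unnormalized π = (1, 35/27, 700/243). Normalize by dividing by the sum 1258/243:
  π = (243/1258, 315/1258, 350/629).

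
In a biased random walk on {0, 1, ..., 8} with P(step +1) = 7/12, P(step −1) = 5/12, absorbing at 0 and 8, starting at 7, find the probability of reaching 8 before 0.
P(hit 8 before 0) = (1 − (5/7)^7) / (1 − (5/7)^8) = 2608963/2687088

Let u_k denote P(reach 8 before 0 | start at k). Boundary: u_0 = 0, u_8 = 1. Recurrence: u_k = 7/12·u_{k+1} + 5/12·u_{k-1} for 1 ≤ k ≤ 7. Try u_k = A + B·r^k with r = q/p = (5/12)/(7/12) = 5/7. Substitution satisfies the recurrence; boundary conditions give:
  u_k = (1 − r^k) / (1 − r^N) = (1 − (5/7)^7) / (1 − (5/7)^8) = 2608963/2687088.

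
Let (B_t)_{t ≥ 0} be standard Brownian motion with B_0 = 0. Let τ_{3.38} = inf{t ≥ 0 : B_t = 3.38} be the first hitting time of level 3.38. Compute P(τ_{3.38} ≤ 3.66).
P(τ_{3.38} ≤ 3.66) = 2(1 − Φ(3.38/√3.66)) = 2(1 − Φ(1.7668)) ≈ 0.0773

By the reflection principle for standard BM, P(τ_b ≤ t) = 2 · P(B_t ≥ b). Since B_t ~ N(0, t), P(B_t ≥ 3.38) = 1 − Φ(3.38/√t) = 1 − Φ(3.38/√3.66) = 1 − Φ(1.7668) ≈ 0.03863. Doubling: P(τ_{3.38} ≤ 3.66) ≈ 2 · 0.03863 = 0.07726 ≈ 0.0773.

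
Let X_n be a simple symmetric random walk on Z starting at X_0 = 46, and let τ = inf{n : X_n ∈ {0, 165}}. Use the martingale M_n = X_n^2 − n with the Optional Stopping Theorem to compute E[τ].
E[τ] = 5474

M_n = X_n^2 − n is a martingale (since E[X_{n+1}^2 | F_n] = X_n^2 + 1). By OST (τ has finite mean in a bounded region), E[M_τ] = E[M_0] = X_0^2 − 0 = 46^2 = 2116. Also E[M_τ] = E[X_τ^2] − E[τ]. The walk exits at 0 or 165, with P(hit 165 first) = 46/165, so E[X_τ^2] = 165^2 · 46/165 + 0 = 7590. Thus E[τ] = E[X_τ^2] − E[M_τ] = 7590 − 2116 = 5474 = 46(165 − 46) = 5474.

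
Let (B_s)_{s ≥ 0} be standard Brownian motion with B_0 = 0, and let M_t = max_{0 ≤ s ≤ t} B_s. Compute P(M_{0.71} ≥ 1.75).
P(M_{0.71} ≥ 1.75) = 2·P(B_{0.71} ≥ 1.75) = 2(1 − Φ(1.75/√0.71)) ≈ 0.0378

By the reflection principle for Brownian motion, P(M_t ≥ a) = 2 · P(B_t ≥ a) for a ≥ 0. Since B_t ~ N(0, t), P(B_t ≥ 1.75) = 1 − Φ(1.75/√t) = 1 − Φ(1.75/√0.71) = 1 − Φ(2.0769). So
  P(M_{0.71} ≥ 1.75) = 2(1 − Φ(2.0769)) ≈ 0.0378.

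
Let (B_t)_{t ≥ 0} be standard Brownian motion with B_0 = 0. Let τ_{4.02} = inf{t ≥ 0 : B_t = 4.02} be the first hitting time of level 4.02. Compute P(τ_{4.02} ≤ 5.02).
P(τ_{4.02} ≤ 5.02) = 2(1 − Φ(4.02/√5.02)) = 2(1 − Φ(1.7942)) ≈ 0.0728

By the reflection principle for standard BM, P(τ_b ≤ t) = 2 · P(B_t ≥ b). Since B_t ~ N(0, t), P(B_t ≥ 4.02) = 1 − Φ(4.02/√t) = 1 − Φ(4.02/√5.02) = 1 − Φ(1.7942) ≈ 0.03639. Doubling: P(τ_{4.02} ≤ 5.02) ≈ 2 · 0.03639 = 0.07278 ≈ 0.0728.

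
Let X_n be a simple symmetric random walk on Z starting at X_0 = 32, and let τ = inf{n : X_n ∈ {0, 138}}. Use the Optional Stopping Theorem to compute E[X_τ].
E[X_τ] = 32

X_n is a martingale and τ is a bounded-mean stopping time (indeed τ is finite a.s. with bounded expectation since the walk is in a bounded region). By the OST, E[X_τ] = E[X_0] = 32. Equivalently: E[X_τ] = 138 · P(hit 138 first) + 0 · P(hit 0 first) = 138 · (32/138) = 32.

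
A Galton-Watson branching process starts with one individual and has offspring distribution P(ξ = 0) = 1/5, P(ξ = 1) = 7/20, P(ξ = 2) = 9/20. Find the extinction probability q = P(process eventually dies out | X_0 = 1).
q = 4/9

The pgf is f(s) = 1/5 + 7/20·s + 9/20·s². The extinction probability q is the smallest fixed point of f in [0, 1]. Setting s = f(s):
  9/20·s² + (7/20 − 1)·s + 1/5 = 0
  9/20·s² − (1/5 + 9/20)·s + 1/5 = 0
which factors as (s − 1)·(9/20·s − 1/5) = 0, giving roots s = 1 and s = (1/5)/(9/20) = 4/9.
Mean offspring μ = 7/20 + 2·9/20 = 5/4 > 1 (supercritical), so q < 1. The extinction probability is the smaller root: q = (1/5)/(9/20) = 4/9.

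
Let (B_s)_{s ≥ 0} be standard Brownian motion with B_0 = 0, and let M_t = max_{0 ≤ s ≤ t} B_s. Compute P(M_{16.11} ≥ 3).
P(M_{16.11} ≥ 3) = 2·P(B_{16.11} ≥ 3) = 2(1 − Φ(3/√16.11)) ≈ 0.4548

By the reflection principle for Brownian motion, P(M_t ≥ a) = 2 · P(B_t ≥ a) for a ≥ 0. Since B_t ~ N(0, t), P(B_t ≥ 3) = 1 − Φ(3/√t) = 1 − Φ(3/√16.11) = 1 − Φ(0.7474). So
  P(M_{16.11} ≥ 3) = 2(1 − Φ(0.7474)) ≈ 0.4548.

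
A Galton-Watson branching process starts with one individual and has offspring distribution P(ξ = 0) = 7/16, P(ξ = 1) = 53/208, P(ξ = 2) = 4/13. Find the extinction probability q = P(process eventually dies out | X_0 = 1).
q = 1

Mean offspring μ = 0·7/16 + 1·53/208 + 2·4/13 = 181/208 ≤ 1. For μ ≤ 1 with offspring not concentrated at 1, the Galton-Watson process goes extinct almost surely, so q = 1.
(Algebraic check: The pgf is f(s) = 7/16 + 53/208·s + 4/13·s². The extinction probability q is the smallest fixed point of f in [0, 1]. Setting s = f(s):
  4/13·s² + (53/208 − 1)·s + 7/16 = 0
  4/13·s² − (7/16 + 4/13)·s + 7/16 = 0
which factors as (s − 1)·(4/13·s − 7/16) = 0, giving roots s = 1 and s = (7/16)/(4/13) = 91/64. Since 91/64 ≥ 1, the smallest root in [0, 1] is s = 1.)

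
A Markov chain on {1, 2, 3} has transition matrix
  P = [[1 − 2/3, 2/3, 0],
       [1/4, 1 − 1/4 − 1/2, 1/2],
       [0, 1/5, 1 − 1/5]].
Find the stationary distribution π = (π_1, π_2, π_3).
π = (3/31, 8/31, 20/31)

This is a birth-death chain on three states, which satisfies detailed balance: π_1 · P_{12} = π_2 · P_{21} and π_2 · P_{23} = π_3 · P_{32}.
From π_1 · 2/3 = π_2 · 1/4: π_2/π_1 = (2/3)/(1/4) = 8/3.
From π_2 · 1/2 = π_3 · 1/5: π_3/π_2 = (1/2)/(1/5) = 5/2.
Take π_1 proportional to 1; then unnormalized π = (1, 8/3, 20/3). Normalize by dividing by the sum 31/3:
  π = (3/31, 8/31, 20/31).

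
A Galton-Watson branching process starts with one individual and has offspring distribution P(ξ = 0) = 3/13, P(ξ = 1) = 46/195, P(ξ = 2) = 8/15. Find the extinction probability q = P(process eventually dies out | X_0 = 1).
q = 45/104

The pgf is f(s) = 3/13 + 46/195·s + 8/15·s². The extinction probability q is the smallest fixed point of f in [0, 1]. Setting s = f(s):
  8/15·s² + (46/195 − 1)·s + 3/13 = 0
  8/15·s² − (3/13 + 8/15)·s + 3/13 = 0
which factors as (s − 1)·(8/15·s − 3/13) = 0, giving roots s = 1 and s = (3/13)/(8/15) = 45/104.
Mean offspring μ = 46/195 + 2·8/15 = 254/195 > 1 (supercritical), so q < 1. The extinction probability is the smaller root: q = (3/13)/(8/15) = 45/104.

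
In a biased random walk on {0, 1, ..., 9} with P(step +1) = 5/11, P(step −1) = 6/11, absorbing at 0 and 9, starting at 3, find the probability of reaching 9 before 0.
P(hit 9 before 0) = (1 − (6/5)^3) / (1 − (6/5)^9) = 15625/89281

Let u_k denote P(reach 9 before 0 | start at k). Boundary: u_0 = 0, u_9 = 1. Recurrence: u_k = 5/11·u_{k+1} + 6/11·u_{k-1} for 1 ≤ k ≤ 8. Try u_k = A + B·r^k with r = q/p = (6/11)/(5/11) = 6/5. Substitution satisfies the recurrence; boundary conditions give:
  u_k = (1 − r^k) / (1 − r^N) = (1 − (6/5)^3) / (1 − (6/5)^9) = 15625/89281.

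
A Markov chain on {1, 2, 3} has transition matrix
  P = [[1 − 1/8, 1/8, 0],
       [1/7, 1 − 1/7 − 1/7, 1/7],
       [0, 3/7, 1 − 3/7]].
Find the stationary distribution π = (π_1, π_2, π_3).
π = (6/13, 21/52, 7/52)

This is a birth-death chain on three states, which satisfies detailed balance: π_1 · P_{12} = π_2 · P_{21} and π_2 · P_{23} = π_3 · P_{32}.
From π_1 · 1/8 = π_2 · 1/7: π_2/π_1 = (1/8)/(1/7) = 7/8.
From π_2 · 1/7 = π_3 · 3/7: π_3/π_2 = (1/7)/(3/7) = 1/3.
Take π_1 proportional to 1; then unnormalized π = (1, 7/8, 7/24). Normalize by dividing by the sum 13/6:
  π = (6/13, 21/52, 7/52).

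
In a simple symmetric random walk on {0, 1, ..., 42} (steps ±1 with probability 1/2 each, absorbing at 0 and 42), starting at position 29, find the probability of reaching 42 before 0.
P(hit 42 before 0) = 29/42

Let u_k = P(hit 42 before 0 | start at k). Then u_0 = 0, u_42 = 1, and u_k = u_{k-1}/2 + u_{k+1}/2 for 1 ≤ k ≤ 41. This harmonic recurrence is solved by u_k = k/42, giving u_29 = 29/42.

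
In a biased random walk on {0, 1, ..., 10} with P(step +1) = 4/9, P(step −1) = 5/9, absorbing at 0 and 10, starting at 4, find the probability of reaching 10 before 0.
P(hit 10 before 0) = (1 − (5/4)^4) / (1 − (5/4)^10) = 167936/968561

Let u_k denote P(reach 10 before 0 | start at k). Boundary: u_0 = 0, u_10 = 1. Recurrence: u_k = 4/9·u_{k+1} + 5/9·u_{k-1} for 1 ≤ k ≤ 9. Try u_k = A + B·r^k with r = q/p = (5/9)/(4/9) = 5/4. Substitution satisfies the recurrence; boundary conditions give:
  u_k = (1 − r^k) / (1 − r^N) = (1 − (5/4)^4) / (1 − (5/4)^10) = 167936/968561.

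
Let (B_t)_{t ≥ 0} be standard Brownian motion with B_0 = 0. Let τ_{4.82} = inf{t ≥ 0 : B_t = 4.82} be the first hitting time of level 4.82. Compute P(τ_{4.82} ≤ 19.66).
P(τ_{4.82} ≤ 19.66) = 2(1 − Φ(4.82/√19.66)) = 2(1 − Φ(1.0871)) ≈ 0.2770

By the reflection principle for standard BM, P(τ_b ≤ t) = 2 · P(B_t ≥ b). Since B_t ~ N(0, t), P(B_t ≥ 4.82) = 1 − Φ(4.82/√t) = 1 − Φ(4.82/√19.66) = 1 − Φ(1.0871) ≈ 0.13850. Doubling: P(τ_{4.82} ≤ 19.66) ≈ 2 · 0.13850 = 0.27700 ≈ 0.2770.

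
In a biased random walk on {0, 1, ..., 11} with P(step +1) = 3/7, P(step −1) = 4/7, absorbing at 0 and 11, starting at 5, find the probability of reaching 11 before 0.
P(hit 11 before 0) = (1 − (4/3)^5) / (1 − (4/3)^11) = 569349/4017157

Let u_k denote P(reach 11 before 0 | start at k). Boundary: u_0 = 0, u_11 = 1. Recurrence: u_k = 3/7·u_{k+1} + 4/7·u_{k-1} for 1 ≤ k ≤ 10. Try u_k = A + B·r^k with r = q/p = (4/7)/(3/7) = 4/3. Substitution satisfies the recurrence; boundary conditions give:
  u_k = (1 − r^k) / (1 − r^N) = (1 − (4/3)^5) / (1 − (4/3)^11) = 569349/4017157.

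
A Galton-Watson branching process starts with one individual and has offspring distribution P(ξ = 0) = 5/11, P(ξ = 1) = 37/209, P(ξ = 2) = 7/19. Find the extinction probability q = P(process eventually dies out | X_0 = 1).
q = 1

Mean offspring μ = 0·5/11 + 1·37/209 + 2·7/19 = 191/209 ≤ 1. For μ ≤ 1 with offspring not concentrated at 1, the Galton-Watson process goes extinct almost surely, so q = 1.
(Algebraic check: The pgf is f(s) = 5/11 + 37/209·s + 7/19·s². The extinction probability q is the smallest fixed point of f in [0, 1]. Setting s = f(s):
  7/19·s² + (37/209 − 1)·s + 5/11 = 0
  7/19·s² − (5/11 + 7/19)·s + 5/11 = 0
which factors as (s − 1)·(7/19·s − 5/11) = 0, giving roots s = 1 and s = (5/11)/(7/19) = 95/77. Since 95/77 ≥ 1, the smallest root in [0, 1] is s = 1.)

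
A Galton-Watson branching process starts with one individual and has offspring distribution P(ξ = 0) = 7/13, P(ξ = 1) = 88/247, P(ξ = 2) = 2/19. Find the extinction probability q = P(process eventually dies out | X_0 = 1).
q = 1

Mean offspring μ = 0·7/13 + 1·88/247 + 2·2/19 = 140/247 ≤ 1. For μ ≤ 1 with offspring not concentrated at 1, the Galton-Watson process goes extinct almost surely, so q = 1.
(Algebraic check: The pgf is f(s) = 7/13 + 88/247·s + 2/19·s². The extinction probability q is the smallest fixed point of f in [0, 1]. Setting s = f(s):
  2/19·s² + (88/247 − 1)·s + 7/13 = 0
  2/19·s² − (7/13 + 2/19)·s + 7/13 = 0
which factors as (s − 1)·(2/19·s − 7/13) = 0, giving roots s = 1 and s = (7/13)/(2/19) = 133/26. Since 133/26 ≥ 1, the smallest root in [0, 1] is s = 1.)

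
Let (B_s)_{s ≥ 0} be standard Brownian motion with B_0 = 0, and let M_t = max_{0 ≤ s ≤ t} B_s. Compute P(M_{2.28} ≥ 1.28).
P(M_{2.28} ≥ 1.28) = 2·P(B_{2.28} ≥ 1.28) = 2(1 − Φ(1.28/√2.28)) ≈ 0.3966

By the reflection principle for Brownian motion, P(M_t ≥ a) = 2 · P(B_t ≥ a) for a ≥ 0. Since B_t ~ N(0, t), P(B_t ≥ 1.28) = 1 − Φ(1.28/√t) = 1 − Φ(1.28/√2.28) = 1 − Φ(0.8477). So
  P(M_{2.28} ≥ 1.28) = 2(1 − Φ(0.8477)) ≈ 0.3966.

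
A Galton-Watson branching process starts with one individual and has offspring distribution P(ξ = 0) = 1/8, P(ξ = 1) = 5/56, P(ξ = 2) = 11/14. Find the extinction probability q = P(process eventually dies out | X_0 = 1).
q = 7/44

The pgf is f(s) = 1/8 + 5/56·s + 11/14·s². The extinction probability q is the smallest fixed point of f in [0, 1]. Setting s = f(s):
  11/14·s² + (5/56 − 1)·s + 1/8 = 0
  11/14·s² − (1/8 + 11/14)·s + 1/8 = 0
which factors as (s − 1)·(11/14·s − 1/8) = 0, giving roots s = 1 and s = (1/8)/(11/14) = 7/44.
Mean offspring μ = 5/56 + 2·11/14 = 93/56 > 1 (supercritical), so q < 1. The extinction probability is the smaller root: q = (1/8)/(11/14) = 7/44.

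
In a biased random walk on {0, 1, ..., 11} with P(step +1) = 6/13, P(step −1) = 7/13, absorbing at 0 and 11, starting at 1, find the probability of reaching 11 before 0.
P(hit 11 before 0) = (1 − (7/6)^1) / (1 − (7/6)^11) = 60466176/1614529687

Let u_k denote P(reach 11 before 0 | start at k). Boundary: u_0 = 0, u_11 = 1. Recurrence: u_k = 6/13·u_{k+1} + 7/13·u_{k-1} for 1 ≤ k ≤ 10. Try u_k = A + B·r^k with r = q/p = (7/13)/(6/13) = 7/6. Substitution satisfies the recurrence; boundary conditions give:
  u_k = (1 − r^k) / (1 − r^N) = (1 − (7/6)^1) / (1 − (7/6)^11) = 60466176/1614529687.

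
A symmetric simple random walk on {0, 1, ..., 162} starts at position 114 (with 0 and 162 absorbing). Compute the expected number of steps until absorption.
E[τ | X_0 = 114] = 5472

Let v_k = E[τ | X_0 = k]. Boundary: v_0 = v_162 = 0. Recurrence: v_k = 1 + (v_{k-1} + v_{k+1})/2 for 1 ≤ k ≤ 161. The particular solution to v_k − (v_{k-1} + v_{k+1})/2 = 1 is v_k = −k^2. Adding homogeneous solution A + B k and matching boundaries gives v_k = k (162 − k). Substituting k = 114: v_114 = 114 · 48 = 5472.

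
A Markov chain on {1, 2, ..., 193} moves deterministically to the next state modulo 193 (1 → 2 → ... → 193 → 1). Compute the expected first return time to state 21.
E[T_21 | X_0 = 21] = 193

The chain cycles deterministically, so starting at state 21 it returns in exactly 193 steps. Equivalently, the stationary distribution is uniform π_j = 1/193 for every state j, so by Kac's formula E[T_21] = 1/π_21 = 193.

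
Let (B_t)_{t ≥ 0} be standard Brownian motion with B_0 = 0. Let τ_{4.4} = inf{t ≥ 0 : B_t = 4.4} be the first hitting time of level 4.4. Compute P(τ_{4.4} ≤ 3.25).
P(τ_{4.4} ≤ 3.25) = 2(1 − Φ(4.4/√3.25)) = 2(1 − Φ(2.4407)) ≈ 0.0147

By the reflection principle for standard BM, P(τ_b ≤ t) = 2 · P(B_t ≥ b). Since B_t ~ N(0, t), P(B_t ≥ 4.4) = 1 − Φ(4.4/√t) = 1 − Φ(4.4/√3.25) = 1 − Φ(2.4407) ≈ 0.00733. Doubling: P(τ_{4.4} ≤ 3.25) ≈ 2 · 0.00733 = 0.01466 ≈ 0.0147.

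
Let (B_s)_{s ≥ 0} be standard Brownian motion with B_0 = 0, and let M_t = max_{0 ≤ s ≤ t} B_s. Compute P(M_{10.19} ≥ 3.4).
P(M_{10.19} ≥ 3.4) = 2·P(B_{10.19} ≥ 3.4) = 2(1 − Φ(3.4/√10.19)) ≈ 0.2868

By the reflection principle for Brownian motion, P(M_t ≥ a) = 2 · P(B_t ≥ a) for a ≥ 0. Since B_t ~ N(0, t), P(B_t ≥ 3.4) = 1 − Φ(3.4/√t) = 1 − Φ(3.4/√10.19) = 1 − Φ(1.0651). So
  P(M_{10.19} ≥ 3.4) = 2(1 − Φ(1.0651)) ≈ 0.2868.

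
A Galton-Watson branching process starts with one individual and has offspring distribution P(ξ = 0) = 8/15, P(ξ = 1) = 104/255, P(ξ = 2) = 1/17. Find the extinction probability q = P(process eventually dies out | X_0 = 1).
q = 1

Mean offspring μ = 0·8/15 + 1·104/255 + 2·1/17 = 134/255 ≤ 1. For μ ≤ 1 with offspring not concentrated at 1, the Galton-Watson process goes extinct almost surely, so q = 1.
(Algebraic check: The pgf is f(s) = 8/15 + 104/255·s + 1/17·s². The extinction probability q is the smallest fixed point of f in [0, 1]. Setting s = f(s):
  1/17·s² + (104/255 − 1)·s + 8/15 = 0
  1/17·s² − (8/15 + 1/17)·s + 8/15 = 0
which factors as (s − 1)·(1/17·s − 8/15) = 0, giving roots s = 1 and s = (8/15)/(1/17) = 136/15. Since 136/15 ≥ 1, the smallest root in [0, 1] is s = 1.)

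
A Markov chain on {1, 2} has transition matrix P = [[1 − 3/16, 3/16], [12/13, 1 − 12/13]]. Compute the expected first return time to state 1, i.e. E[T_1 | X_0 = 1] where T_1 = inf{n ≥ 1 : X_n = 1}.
E[T_1 | X_0 = 1] = 1/π_1 = 77/64

For an irreducible recurrent Markov chain with stationary distribution π, E[T_i | X_0 = i] = 1/π_i (Kac's formula). Here π_1 = (12/13)/(3/16 + 12/13) = (12/13)/(231/208) = 64/77, so E[T_1 | X_0 = 1] = 1/π_1 = (3/16 + 12/13)/(12/13) = (231/208)/(12/13) = 77/64.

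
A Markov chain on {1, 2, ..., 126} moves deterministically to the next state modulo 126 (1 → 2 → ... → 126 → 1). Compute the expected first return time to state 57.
E[T_57 | X_0 = 57] = 126

The chain cycles deterministically, so starting at state 57 it returns in exactly 126 steps. Equivalently, the stationary distribution is uniform π_j = 1/126 for every state j, so by Kac's formula E[T_57] = 1/π_57 = 126.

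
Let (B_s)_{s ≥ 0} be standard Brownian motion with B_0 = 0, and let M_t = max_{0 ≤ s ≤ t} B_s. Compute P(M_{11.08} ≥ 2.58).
P(M_{11.08} ≥ 2.58) = 2·P(B_{11.08} ≥ 2.58) = 2(1 − Φ(2.58/√11.08)) ≈ 0.4383

By the reflection principle for Brownian motion, P(M_t ≥ a) = 2 · P(B_t ≥ a) for a ≥ 0. Since B_t ~ N(0, t), P(B_t ≥ 2.58) = 1 − Φ(2.58/√t) = 1 − Φ(2.58/√11.08) = 1 − Φ(0.7751). So
  P(M_{11.08} ≥ 2.58) = 2(1 − Φ(0.7751)) ≈ 0.4383.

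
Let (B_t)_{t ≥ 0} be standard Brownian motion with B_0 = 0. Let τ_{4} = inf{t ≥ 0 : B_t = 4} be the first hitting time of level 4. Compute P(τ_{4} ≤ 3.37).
P(τ_{4} ≤ 3.37) = 2(1 − Φ(4/√3.37)) = 2(1 − Φ(2.1789)) ≈ 0.0293

By the reflection principle for standard BM, P(τ_b ≤ t) = 2 · P(B_t ≥ b). Since B_t ~ N(0, t), P(B_t ≥ 4) = 1 − Φ(4/√t) = 1 − Φ(4/√3.37) = 1 − Φ(2.1789) ≈ 0.01467. Doubling: P(τ_{4} ≤ 3.37) ≈ 2 · 0.01467 = 0.02934 ≈ 0.0293.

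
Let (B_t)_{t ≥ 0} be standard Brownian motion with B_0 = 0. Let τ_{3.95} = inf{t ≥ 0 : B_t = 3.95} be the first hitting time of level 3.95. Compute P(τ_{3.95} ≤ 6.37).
P(τ_{3.95} ≤ 6.37) = 2(1 − Φ(3.95/√6.37)) = 2(1 − Φ(1.5650)) ≈ 0.1176

By the reflection principle for standard BM, P(τ_b ≤ t) = 2 · P(B_t ≥ b). Since B_t ~ N(0, t), P(B_t ≥ 3.95) = 1 − Φ(3.95/√t) = 1 − Φ(3.95/√6.37) = 1 − Φ(1.5650) ≈ 0.05879. Doubling: P(τ_{3.95} ≤ 6.37) ≈ 2 · 0.05879 = 0.11758 ≈ 0.1176.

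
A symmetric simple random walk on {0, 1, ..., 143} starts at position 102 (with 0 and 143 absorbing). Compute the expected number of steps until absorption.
E[τ | X_0 = 102] = 4182

Let v_k = E[τ | X_0 = k]. Boundary: v_0 = v_143 = 0. Recurrence: v_k = 1 + (v_{k-1} + v_{k+1})/2 for 1 ≤ k ≤ 142. The particular solution to v_k − (v_{k-1} + v_{k+1})/2 = 1 is v_k = −k^2. Adding homogeneous solution A + B k and matching boundaries gives v_k = k (143 − k). Substituting k = 102: v_102 = 102 · 41 = 4182.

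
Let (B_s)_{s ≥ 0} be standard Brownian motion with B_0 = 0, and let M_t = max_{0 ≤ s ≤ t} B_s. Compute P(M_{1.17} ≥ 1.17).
P(M_{1.17} ≥ 1.17) = 2·P(B_{1.17} ≥ 1.17) = 2(1 − Φ(1.17/√1.17)) ≈ 0.2794

By the reflection principle for Brownian motion, P(M_t ≥ a) = 2 · P(B_t ≥ a) for a ≥ 0. Since B_t ~ N(0, t), P(B_t ≥ 1.17) = 1 − Φ(1.17/√t) = 1 − Φ(1.17/√1.17) = 1 − Φ(1.0817). So
  P(M_{1.17} ≥ 1.17) = 2(1 − Φ(1.0817)) ≈ 0.2794.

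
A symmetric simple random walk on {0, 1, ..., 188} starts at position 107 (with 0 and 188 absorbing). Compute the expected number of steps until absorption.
E[τ | X_0 = 107] = 8667

Let v_k = E[τ | X_0 = k]. Boundary: v_0 = v_188 = 0. Recurrence: v_k = 1 + (v_{k-1} + v_{k+1})/2 for 1 ≤ k ≤ 187. The particular solution to v_k − (v_{k-1} + v_{k+1})/2 = 1 is v_k = −k^2. Adding homogeneous solution A + B k and matching boundaries gives v_k = k (188 − k). Substituting k = 107: v_107 = 107 · 81 = 8667.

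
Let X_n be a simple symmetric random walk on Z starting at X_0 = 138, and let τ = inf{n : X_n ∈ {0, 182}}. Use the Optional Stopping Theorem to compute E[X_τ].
E[X_τ] = 138

X_n is a martingale and τ is a bounded-mean stopping time (indeed τ is finite a.s. with bounded expectation since the walk is in a bounded region). By the OST, E[X_τ] = E[X_0] = 138. Equivalently: E[X_τ] = 182 · P(hit 182 first) + 0 · P(hit 0 first) = 182 · (138/182) = 138.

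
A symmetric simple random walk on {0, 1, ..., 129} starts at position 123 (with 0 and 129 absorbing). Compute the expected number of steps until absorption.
E[τ | X_0 = 123] = 738

Let v_k = E[τ | X_0 = k]. Boundary: v_0 = v_129 = 0. Recurrence: v_k = 1 + (v_{k-1} + v_{k+1})/2 for 1 ≤ k ≤ 128. The particular solution to v_k − (v_{k-1} + v_{k+1})/2 = 1 is v_k = −k^2. Adding homogeneous solution A + B k and matching boundaries gives v_k = k (129 − k). Substituting k = 123: v_123 = 123 · 6 = 738.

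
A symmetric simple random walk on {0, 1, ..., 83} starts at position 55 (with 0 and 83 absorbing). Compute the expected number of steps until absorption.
E[τ | X_0 = 55] = 1540

Let v_k = E[τ | X_0 = k]. Boundary: v_0 = v_83 = 0. Recurrence: v_k = 1 + (v_{k-1} + v_{k+1})/2 for 1 ≤ k ≤ 82. The particular solution to v_k − (v_{k-1} + v_{k+1})/2 = 1 is v_k = −k^2. Adding homogeneous solution A + B k and matching boundaries gives v_k = k (83 − k). Substituting k = 55: v_55 = 55 · 28 = 1540.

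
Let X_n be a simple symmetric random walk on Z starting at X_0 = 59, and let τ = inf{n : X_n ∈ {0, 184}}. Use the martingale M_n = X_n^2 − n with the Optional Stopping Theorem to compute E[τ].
E[τ] = 7375

M_n = X_n^2 − n is a martingale (since E[X_{n+1}^2 | F_n] = X_n^2 + 1). By OST (τ has finite mean in a bounded region), E[M_τ] = E[M_0] = X_0^2 − 0 = 59^2 = 3481. Also E[M_τ] = E[X_τ^2] − E[τ]. The walk exits at 0 or 184, with P(hit 184 first) = 59/184, so E[X_τ^2] = 184^2 · 59/184 + 0 = 10856. Thus E[τ] = E[X_τ^2] − E[M_τ] = 10856 − 3481 = 7375 = 59(184 − 59) = 7375.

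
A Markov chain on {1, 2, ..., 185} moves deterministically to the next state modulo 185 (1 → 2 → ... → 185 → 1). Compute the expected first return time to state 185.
E[T_185 | X_0 = 185] = 185

The chain cycles deterministically, so starting at state 185 it returns in exactly 185 steps. Equivalently, the stationary distribution is uniform π_j = 1/185 for every state j, so by Kac's formula E[T_185] = 1/π_185 = 185.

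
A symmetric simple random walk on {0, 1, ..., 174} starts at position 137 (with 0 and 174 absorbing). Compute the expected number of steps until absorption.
E[τ | X_0 = 137] = 5069

Let v_k = E[τ | X_0 = k]. Boundary: v_0 = v_174 = 0. Recurrence: v_k = 1 + (v_{k-1} + v_{k+1})/2 for 1 ≤ k ≤ 173. The particular solution to v_k − (v_{k-1} + v_{k+1})/2 = 1 is v_k = −k^2. Adding homogeneous solution A + B k and matching boundaries gives v_k = k (174 − k). Substituting k = 137: v_137 = 137 · 37 = 5069.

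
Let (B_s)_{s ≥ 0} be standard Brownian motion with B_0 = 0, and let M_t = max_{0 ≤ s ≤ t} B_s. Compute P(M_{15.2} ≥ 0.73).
P(M_{15.2} ≥ 0.73) = 2·P(B_{15.2} ≥ 0.73) = 2(1 − Φ(0.73/√15.2)) ≈ 0.8515

By the reflection principle for Brownian motion, P(M_t ≥ a) = 2 · P(B_t ≥ a) for a ≥ 0. Since B_t ~ N(0, t), P(B_t ≥ 0.73) = 1 − Φ(0.73/√t) = 1 − Φ(0.73/√15.2) = 1 − Φ(0.1872). So
  P(M_{15.2} ≥ 0.73) = 2(1 − Φ(0.1872)) ≈ 0.8515.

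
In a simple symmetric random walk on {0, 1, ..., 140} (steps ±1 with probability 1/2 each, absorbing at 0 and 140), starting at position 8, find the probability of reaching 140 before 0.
P(hit 140 before 0) = 8/140 = 2/35

Let u_k = P(hit 140 before 0 | start at k). Then u_0 = 0, u_140 = 1, and u_k = u_{k-1}/2 + u_{k+1}/2 for 1 ≤ k ≤ 139. This harmonic recurrence is solved by u_k = k/140, giving u_8 = 8/140 = 2/35.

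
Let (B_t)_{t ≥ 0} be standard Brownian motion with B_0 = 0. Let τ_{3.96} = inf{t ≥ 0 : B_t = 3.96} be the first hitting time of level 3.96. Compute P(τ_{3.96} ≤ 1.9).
P(τ_{3.96} ≤ 1.9) = 2(1 − Φ(3.96/√1.9)) = 2(1 − Φ(2.8729)) ≈ 0.0041

By the reflection principle for standard BM, P(τ_b ≤ t) = 2 · P(B_t ≥ b). Since B_t ~ N(0, t), P(B_t ≥ 3.96) = 1 − Φ(3.96/√t) = 1 − Φ(3.96/√1.9) = 1 − Φ(2.8729) ≈ 0.00203. Doubling: P(τ_{3.96} ≤ 1.9) ≈ 2 · 0.00203 = 0.00406 ≈ 0.0041.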